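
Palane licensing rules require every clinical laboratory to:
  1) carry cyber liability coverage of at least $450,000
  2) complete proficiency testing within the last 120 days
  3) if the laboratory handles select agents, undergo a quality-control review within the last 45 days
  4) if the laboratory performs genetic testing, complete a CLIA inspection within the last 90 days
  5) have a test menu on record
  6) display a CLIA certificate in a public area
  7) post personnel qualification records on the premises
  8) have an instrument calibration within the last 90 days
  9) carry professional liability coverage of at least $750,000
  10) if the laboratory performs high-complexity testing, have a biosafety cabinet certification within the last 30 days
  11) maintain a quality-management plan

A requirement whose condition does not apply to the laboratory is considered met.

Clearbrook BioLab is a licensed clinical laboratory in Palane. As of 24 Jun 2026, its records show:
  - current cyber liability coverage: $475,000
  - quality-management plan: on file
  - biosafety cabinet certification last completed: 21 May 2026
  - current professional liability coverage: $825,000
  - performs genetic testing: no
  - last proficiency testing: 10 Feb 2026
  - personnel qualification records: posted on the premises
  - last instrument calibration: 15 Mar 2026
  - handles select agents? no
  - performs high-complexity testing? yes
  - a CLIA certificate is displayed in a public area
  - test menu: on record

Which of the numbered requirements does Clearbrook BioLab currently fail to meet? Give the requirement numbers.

1. cyber liability coverage $475,000 ≥ $450,000 → met
2. proficiency testing 134 days ago vs limit 120 → not met
3. condition 'handles select agents' does not hold → requirement n/a → met
4. condition 'performs genetic testing' does not hold → requirement n/a → met
5. test menu present → met
6. CLIA certificate present → met
7. personnel qualification records present → met
8. instrument calibration 101 days ago vs limit 90 → not met
9. professional liability coverage $825,000 ≥ $750,000 → met
10. condition 'performs high-complexity testing' holds; biosafety cabinet certification 34 days ago vs limit 30 → not met
11. quality-management plan present → met
Not met: 2, 8, 10

2, 8, 10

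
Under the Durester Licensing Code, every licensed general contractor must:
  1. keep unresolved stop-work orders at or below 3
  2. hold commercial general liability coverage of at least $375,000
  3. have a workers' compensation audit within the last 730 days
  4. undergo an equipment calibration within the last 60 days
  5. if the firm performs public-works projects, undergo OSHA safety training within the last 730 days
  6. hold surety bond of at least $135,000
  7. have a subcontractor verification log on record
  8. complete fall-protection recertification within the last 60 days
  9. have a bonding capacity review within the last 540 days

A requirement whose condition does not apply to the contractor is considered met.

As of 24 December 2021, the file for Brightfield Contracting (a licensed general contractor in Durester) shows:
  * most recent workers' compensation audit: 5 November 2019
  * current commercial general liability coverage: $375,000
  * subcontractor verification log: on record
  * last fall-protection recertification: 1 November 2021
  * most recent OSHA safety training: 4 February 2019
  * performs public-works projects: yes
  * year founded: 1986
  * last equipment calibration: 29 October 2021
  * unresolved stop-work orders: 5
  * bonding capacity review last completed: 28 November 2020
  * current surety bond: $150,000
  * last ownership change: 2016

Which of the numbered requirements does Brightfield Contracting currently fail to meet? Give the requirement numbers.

1, 3, 5

1. unresolved stop-work orders 5 > 3 → not met
2. commercial general liability coverage $375,000 ≥ $375,000 → met
3. workers' compensation audit 780 days ago vs limit 730 → not met
4. equipment calibration 56 days ago vs limit 60 → met
5. condition 'performs public-works projects' holds; OSHA safety training 1054 days ago vs limit 730 → not met
6. surety bond $150,000 ≥ $135,000 → met
7. subcontractor verification log present → met
8. fall-protection recertification 53 days ago vs limit 60 → met
9. bonding capacity review 391 days ago vs limit 540 → met
Not met: 1, 3, 5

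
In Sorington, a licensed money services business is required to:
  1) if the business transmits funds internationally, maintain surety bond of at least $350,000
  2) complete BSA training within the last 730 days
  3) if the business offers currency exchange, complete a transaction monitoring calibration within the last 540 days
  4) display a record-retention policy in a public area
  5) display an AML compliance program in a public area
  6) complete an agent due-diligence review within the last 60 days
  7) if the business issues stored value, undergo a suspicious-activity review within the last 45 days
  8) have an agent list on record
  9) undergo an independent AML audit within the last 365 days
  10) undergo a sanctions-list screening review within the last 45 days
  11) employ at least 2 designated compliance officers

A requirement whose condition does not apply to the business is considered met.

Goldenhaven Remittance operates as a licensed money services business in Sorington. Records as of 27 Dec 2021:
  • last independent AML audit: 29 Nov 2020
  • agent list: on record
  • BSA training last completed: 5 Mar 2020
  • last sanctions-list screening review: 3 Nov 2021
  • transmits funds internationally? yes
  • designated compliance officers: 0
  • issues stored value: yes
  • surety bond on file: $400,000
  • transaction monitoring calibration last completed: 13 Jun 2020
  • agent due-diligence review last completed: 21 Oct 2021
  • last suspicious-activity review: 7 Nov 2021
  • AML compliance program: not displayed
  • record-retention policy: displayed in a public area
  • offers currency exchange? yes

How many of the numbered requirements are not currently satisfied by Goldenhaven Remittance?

1. condition 'transmits funds internationally' holds; surety bond $400,000 ≥ $350,000 → met
2. BSA training 662 days ago vs limit 730 → met
3. condition 'offers currency exchange' holds; transaction monitoring calibration 562 days ago vs limit 540 → not met
4. record-retention policy present → met
5. AML compliance program absent → not met
6. agent due-diligence review 67 days ago vs limit 60 → not met
7. condition 'issues stored value' holds; suspicious-activity review 50 days ago vs limit 45 → not met
8. agent list present → met
9. independent AML audit 393 days ago vs limit 365 → not met
10. sanctions-list screening review 54 days ago vs limit 45 → not met
11. designated compliance officers 0 < 2 → not met
Not met: 7 of 11

7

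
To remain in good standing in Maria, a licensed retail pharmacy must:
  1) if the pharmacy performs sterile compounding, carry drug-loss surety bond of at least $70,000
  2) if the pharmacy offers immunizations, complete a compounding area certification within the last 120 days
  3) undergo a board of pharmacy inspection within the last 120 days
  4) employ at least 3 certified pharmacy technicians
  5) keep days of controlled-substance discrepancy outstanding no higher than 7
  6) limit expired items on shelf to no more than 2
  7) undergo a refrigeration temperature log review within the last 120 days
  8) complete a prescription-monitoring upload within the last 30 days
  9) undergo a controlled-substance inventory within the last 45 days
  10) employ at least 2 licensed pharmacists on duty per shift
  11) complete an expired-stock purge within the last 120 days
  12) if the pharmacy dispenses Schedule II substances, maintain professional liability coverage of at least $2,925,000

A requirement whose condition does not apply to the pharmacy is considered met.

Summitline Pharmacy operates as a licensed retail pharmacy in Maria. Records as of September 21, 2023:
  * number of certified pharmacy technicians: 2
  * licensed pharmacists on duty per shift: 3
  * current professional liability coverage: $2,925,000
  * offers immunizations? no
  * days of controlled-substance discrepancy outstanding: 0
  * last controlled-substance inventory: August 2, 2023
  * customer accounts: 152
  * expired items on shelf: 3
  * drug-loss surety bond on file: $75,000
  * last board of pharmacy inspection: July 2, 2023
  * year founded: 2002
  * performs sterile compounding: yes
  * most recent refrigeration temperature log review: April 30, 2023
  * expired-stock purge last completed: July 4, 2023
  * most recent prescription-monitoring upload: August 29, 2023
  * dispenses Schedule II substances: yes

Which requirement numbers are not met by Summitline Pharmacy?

4, 6, 7, 9

1. condition 'performs sterile compounding' holds; drug-loss surety bond $75,000 ≥ $70,000 → met
2. condition 'offers immunizations' does not hold → requirement n/a → met
3. board of pharmacy inspection 81 days ago vs limit 120 → met
4. certified pharmacy technicians 2 < 3 → not met
5. days of controlled-substance discrepancy outstanding 0 ≤ 7 → met
6. expired items on shelf 3 > 2 → not met
7. refrigeration temperature log review 144 days ago vs limit 120 → not met
8. prescription-monitoring upload 23 days ago vs limit 30 → met
9. controlled-substance inventory 50 days ago vs limit 45 → not met
10. licensed pharmacists on duty per shift 3 ≥ 2 → met
11. expired-stock purge 79 days ago vs limit 120 → met
12. condition 'dispenses Schedule II substances' holds; professional liability coverage $2,925,000 ≥ $2,925,000 → met
Not met: 4, 6, 7, 9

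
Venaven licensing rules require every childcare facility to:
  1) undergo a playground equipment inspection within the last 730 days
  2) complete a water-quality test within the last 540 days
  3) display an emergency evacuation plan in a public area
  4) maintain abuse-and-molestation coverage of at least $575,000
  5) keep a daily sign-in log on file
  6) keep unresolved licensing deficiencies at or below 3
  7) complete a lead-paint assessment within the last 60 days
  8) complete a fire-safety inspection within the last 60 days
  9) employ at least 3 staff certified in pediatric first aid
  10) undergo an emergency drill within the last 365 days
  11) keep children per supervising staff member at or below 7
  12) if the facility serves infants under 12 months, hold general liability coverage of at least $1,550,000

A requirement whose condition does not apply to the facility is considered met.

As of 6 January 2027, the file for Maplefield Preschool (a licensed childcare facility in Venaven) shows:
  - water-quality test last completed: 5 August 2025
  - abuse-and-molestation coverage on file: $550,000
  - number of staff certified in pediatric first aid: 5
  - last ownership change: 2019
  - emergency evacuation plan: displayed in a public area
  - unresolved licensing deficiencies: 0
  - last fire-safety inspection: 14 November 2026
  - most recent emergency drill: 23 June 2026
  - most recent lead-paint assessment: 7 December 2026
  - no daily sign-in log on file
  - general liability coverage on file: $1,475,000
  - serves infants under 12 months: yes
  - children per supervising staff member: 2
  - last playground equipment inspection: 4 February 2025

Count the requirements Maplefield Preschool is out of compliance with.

1. playground equipment inspection 701 days ago vs limit 730 → met
2. water-quality test 519 days ago vs limit 540 → met
3. emergency evacuation plan present → met
4. abuse-and-molestation coverage $550,000 < $575,000 → not met
5. daily sign-in log absent → not met
6. unresolved licensing deficiencies 0 ≤ 3 → met
7. lead-paint assessment 30 days ago vs limit 60 → met
8. fire-safety inspection 53 days ago vs limit 60 → met
9. staff certified in pediatric first aid 5 ≥ 3 → met
10. emergency drill 197 days ago vs limit 365 → met
11. children per supervising staff member 2 ≤ 7 → met
12. condition 'serves infants under 12 months' holds; general liability coverage $1,475,000 < $1,550,000 → not met
Not met: 3 of 12

3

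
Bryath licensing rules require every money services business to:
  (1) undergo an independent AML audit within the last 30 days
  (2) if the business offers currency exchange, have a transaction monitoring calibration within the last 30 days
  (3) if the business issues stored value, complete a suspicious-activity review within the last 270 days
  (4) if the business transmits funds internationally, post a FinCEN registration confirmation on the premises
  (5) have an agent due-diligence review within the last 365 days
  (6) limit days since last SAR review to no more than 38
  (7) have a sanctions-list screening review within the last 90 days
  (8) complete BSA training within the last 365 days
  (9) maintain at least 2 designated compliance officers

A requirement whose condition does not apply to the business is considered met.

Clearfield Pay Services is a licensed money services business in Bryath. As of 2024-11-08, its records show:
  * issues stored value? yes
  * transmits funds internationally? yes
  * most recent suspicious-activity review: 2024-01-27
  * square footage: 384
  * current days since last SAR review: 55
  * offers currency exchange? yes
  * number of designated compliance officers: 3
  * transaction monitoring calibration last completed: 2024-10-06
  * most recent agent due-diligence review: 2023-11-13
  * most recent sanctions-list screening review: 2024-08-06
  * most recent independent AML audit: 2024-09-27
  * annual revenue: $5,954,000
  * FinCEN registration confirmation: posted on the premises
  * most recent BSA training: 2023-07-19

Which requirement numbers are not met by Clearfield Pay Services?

1. independent AML audit 42 days ago vs limit 30 → not met
2. condition 'offers currency exchange' holds; transaction monitoring calibration 33 days ago vs limit 30 → not met
3. condition 'issues stored value' holds; suspicious-activity review 286 days ago vs limit 270 → not met
4. condition 'transmits funds internationally' holds; FinCEN registration confirmation present → met
5. agent due-diligence review 361 days ago vs limit 365 → met
6. days since last SAR review 55 > 38 → not met
7. sanctions-list screening review 94 days ago vs limit 90 → not met
8. BSA training 478 days ago vs limit 365 → not met
9. designated compliance officers 3 ≥ 2 → met
Not met: 1, 2, 3, 6, 7, 8

1, 2, 3, 6, 7, 8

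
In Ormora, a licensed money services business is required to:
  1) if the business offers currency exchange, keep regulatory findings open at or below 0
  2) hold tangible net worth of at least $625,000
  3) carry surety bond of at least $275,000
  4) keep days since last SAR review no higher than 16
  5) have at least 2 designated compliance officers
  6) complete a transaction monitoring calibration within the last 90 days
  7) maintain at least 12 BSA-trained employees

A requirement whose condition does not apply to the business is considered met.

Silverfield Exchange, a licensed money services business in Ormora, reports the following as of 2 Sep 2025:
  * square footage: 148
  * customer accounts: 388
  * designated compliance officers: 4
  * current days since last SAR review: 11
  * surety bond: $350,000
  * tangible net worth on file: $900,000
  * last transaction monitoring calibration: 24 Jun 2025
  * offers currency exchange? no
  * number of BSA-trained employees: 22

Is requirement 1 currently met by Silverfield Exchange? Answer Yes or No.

Yes

1. condition 'offers currency exchange' does not hold → requirement n/a → met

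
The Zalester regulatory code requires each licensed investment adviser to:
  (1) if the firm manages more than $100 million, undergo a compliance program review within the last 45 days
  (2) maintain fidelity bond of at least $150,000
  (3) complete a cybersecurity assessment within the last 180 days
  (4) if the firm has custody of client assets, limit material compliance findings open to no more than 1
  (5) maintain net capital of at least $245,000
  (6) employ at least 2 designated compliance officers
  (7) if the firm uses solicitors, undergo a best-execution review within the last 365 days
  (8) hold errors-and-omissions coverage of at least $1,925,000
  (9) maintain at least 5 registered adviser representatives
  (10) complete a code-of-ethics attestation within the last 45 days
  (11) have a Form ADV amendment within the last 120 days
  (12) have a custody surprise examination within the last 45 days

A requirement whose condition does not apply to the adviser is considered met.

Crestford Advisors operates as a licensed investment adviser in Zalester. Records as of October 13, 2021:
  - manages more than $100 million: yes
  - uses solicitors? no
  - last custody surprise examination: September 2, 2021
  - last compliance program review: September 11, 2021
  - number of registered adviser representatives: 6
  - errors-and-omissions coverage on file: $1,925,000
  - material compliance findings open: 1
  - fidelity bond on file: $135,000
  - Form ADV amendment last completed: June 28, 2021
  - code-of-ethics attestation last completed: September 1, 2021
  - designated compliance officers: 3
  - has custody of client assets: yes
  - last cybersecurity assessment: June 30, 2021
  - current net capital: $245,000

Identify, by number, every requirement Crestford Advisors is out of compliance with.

2

1. condition 'manages more than $100 million' holds; compliance program review 32 days ago vs limit 45 → met
2. fidelity bond $135,000 < $150,000 → not met
3. cybersecurity assessment 105 days ago vs limit 180 → met
4. condition 'has custody of client assets' holds; material compliance findings open 1 ≤ 1 → met
5. net capital $245,000 ≥ $245,000 → met
6. designated compliance officers 3 ≥ 2 → met
7. condition 'uses solicitors' does not hold → requirement n/a → met
8. errors-and-omissions coverage $1,925,000 ≥ $1,925,000 → met
9. registered adviser representatives 6 ≥ 5 → met
10. code-of-ethics attestation 42 days ago vs limit 45 → met
11. Form ADV amendment 107 days ago vs limit 120 → met
12. custody surprise examination 41 days ago vs limit 45 → met
Not met: 2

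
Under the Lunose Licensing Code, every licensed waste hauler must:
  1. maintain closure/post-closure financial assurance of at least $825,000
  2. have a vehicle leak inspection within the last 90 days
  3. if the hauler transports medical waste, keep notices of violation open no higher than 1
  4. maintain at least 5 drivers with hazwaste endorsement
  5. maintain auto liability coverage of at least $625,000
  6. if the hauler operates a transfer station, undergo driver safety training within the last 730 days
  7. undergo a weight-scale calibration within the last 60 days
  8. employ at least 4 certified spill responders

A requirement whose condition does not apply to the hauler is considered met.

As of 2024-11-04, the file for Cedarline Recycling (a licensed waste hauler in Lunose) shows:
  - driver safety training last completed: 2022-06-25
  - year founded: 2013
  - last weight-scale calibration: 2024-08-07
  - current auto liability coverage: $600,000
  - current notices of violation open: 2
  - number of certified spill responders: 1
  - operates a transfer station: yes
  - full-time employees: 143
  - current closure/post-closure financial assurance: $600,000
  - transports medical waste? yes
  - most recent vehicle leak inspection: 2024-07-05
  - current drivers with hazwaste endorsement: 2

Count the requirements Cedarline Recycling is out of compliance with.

8

1. closure/post-closure financial assurance $600,000 < $825,000 → not met
2. vehicle leak inspection 122 days ago vs limit 90 → not met
3. condition 'transports medical waste' holds; notices of violation open 2 > 1 → not met
4. drivers with hazwaste endorsement 2 < 5 → not met
5. auto liability coverage $600,000 < $625,000 → not met
6. condition 'operates a transfer station' holds; driver safety training 863 days ago vs limit 730 → not met
7. weight-scale calibration 89 days ago vs limit 60 → not met
8. certified spill responders 1 < 4 → not met
Not met: 8 of 8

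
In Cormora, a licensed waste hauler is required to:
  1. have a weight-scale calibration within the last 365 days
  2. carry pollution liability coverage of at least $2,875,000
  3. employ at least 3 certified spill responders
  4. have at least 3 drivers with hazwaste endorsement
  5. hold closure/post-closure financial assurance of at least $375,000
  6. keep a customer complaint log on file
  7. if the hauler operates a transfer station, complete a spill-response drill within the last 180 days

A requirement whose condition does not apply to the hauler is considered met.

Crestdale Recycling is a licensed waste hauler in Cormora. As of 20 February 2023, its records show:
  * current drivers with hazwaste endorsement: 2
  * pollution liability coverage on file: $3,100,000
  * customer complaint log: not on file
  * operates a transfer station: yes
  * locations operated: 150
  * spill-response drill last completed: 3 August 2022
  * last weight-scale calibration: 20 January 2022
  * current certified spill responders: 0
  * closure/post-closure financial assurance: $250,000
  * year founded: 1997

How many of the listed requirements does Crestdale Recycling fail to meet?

6

1. weight-scale calibration 396 days ago vs limit 365 → not met
2. pollution liability coverage $3,100,000 ≥ $2,875,000 → met
3. certified spill responders 0 < 3 → not met
4. drivers with hazwaste endorsement 2 < 3 → not met
5. closure/post-closure financial assurance $250,000 < $375,000 → not met
6. customer complaint log absent → not met
7. condition 'operates a transfer station' holds; spill-response drill 201 days ago vs limit 180 → not met
Not met: 6 of 7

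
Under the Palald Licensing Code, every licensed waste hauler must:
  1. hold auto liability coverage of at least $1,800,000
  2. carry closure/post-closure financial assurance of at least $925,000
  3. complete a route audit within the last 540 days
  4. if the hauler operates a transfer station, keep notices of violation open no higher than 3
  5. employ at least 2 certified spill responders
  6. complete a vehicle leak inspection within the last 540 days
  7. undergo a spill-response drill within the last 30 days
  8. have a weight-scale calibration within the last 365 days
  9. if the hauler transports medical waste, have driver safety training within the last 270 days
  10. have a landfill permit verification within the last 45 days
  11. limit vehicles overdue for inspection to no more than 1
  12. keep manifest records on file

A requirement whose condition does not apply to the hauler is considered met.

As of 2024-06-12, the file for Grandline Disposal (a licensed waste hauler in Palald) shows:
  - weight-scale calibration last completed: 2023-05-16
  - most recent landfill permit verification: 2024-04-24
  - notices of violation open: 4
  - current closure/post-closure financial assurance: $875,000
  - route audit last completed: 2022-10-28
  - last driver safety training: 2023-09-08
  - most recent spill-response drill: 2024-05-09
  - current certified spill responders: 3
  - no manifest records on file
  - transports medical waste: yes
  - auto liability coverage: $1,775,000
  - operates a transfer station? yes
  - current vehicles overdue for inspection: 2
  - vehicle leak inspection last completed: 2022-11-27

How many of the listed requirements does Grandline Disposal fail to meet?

11

1. auto liability coverage $1,775,000 < $1,800,000 → not met
2. closure/post-closure financial assurance $875,000 < $925,000 → not met
3. route audit 593 days ago vs limit 540 → not met
4. condition 'operates a transfer station' holds; notices of violation open 4 > 3 → not met
5. certified spill responders 3 ≥ 2 → met
6. vehicle leak inspection 563 days ago vs limit 540 → not met
7. spill-response drill 34 days ago vs limit 30 → not met
8. weight-scale calibration 393 days ago vs limit 365 → not met
9. condition 'transports medical waste' holds; driver safety training 278 days ago vs limit 270 → not met
10. landfill permit verification 49 days ago vs limit 45 → not met
11. vehicles overdue for inspection 2 > 1 → not met
12. manifest records absent → not met
Not met: 11 of 12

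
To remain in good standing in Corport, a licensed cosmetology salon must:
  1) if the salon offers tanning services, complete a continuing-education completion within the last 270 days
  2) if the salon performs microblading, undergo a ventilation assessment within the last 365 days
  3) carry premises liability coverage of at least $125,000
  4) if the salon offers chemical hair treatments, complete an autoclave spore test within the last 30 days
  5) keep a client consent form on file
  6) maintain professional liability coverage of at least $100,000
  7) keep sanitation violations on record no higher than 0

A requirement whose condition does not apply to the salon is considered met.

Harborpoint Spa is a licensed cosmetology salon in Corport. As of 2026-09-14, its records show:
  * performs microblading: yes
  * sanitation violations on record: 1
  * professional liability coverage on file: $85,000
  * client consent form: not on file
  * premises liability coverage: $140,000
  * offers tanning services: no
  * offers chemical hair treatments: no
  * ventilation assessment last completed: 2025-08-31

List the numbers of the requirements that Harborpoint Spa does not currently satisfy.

2, 5, 6, 7

1. condition 'offers tanning services' does not hold → requirement n/a → met
2. condition 'performs microblading' holds; ventilation assessment 379 days ago vs limit 365 → not met
3. premises liability coverage $140,000 ≥ $125,000 → met
4. condition 'offers chemical hair treatments' does not hold → requirement n/a → met
5. client consent form absent → not met
6. professional liability coverage $85,000 < $100,000 → not met
7. sanitation violations on record 1 > 0 → not met
Not met: 2, 5, 6, 7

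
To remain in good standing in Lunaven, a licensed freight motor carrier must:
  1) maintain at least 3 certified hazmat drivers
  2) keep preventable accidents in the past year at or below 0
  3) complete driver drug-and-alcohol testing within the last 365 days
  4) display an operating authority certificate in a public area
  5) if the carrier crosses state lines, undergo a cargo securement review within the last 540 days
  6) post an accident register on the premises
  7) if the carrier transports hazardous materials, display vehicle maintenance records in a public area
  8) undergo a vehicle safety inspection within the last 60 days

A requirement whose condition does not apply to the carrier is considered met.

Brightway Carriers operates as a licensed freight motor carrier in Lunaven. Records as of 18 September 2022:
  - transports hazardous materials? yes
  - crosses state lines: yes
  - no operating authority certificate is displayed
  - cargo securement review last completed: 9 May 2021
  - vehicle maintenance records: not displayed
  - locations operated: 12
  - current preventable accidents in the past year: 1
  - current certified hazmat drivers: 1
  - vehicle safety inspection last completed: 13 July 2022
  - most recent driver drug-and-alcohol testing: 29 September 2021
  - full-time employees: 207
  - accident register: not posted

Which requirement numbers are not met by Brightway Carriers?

1, 2, 4, 6, 7, 8

1. certified hazmat drivers 1 < 3 → not met
2. preventable accidents in the past year 1 > 0 → not met
3. driver drug-and-alcohol testing 354 days ago vs limit 365 → met
4. operating authority certificate absent → not met
5. condition 'crosses state lines' holds; cargo securement review 497 days ago vs limit 540 → met
6. accident register absent → not met
7. condition 'transports hazardous materials' holds; vehicle maintenance records absent → not met
8. vehicle safety inspection 67 days ago vs limit 60 → not met
Not met: 1, 2, 4, 6, 7, 8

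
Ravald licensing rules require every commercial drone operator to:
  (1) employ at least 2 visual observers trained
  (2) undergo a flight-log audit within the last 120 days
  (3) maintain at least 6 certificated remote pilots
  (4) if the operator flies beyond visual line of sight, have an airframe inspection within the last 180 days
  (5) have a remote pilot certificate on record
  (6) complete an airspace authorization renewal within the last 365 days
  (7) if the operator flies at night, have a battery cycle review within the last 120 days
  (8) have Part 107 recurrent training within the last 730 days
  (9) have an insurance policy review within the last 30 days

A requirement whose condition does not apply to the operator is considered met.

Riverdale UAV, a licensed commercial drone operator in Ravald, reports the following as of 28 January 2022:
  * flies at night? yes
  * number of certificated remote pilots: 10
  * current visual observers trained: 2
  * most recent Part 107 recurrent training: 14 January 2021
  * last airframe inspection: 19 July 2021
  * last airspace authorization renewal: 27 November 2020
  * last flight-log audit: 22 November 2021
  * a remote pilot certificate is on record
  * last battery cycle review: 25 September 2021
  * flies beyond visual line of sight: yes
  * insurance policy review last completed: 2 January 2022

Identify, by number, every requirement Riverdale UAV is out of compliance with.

1. visual observers trained 2 ≥ 2 → met
2. flight-log audit 67 days ago vs limit 120 → met
3. certificated remote pilots 10 ≥ 6 → met
4. condition 'flies beyond visual line of sight' holds; airframe inspection 193 days ago vs limit 180 → not met
5. remote pilot certificate present → met
6. airspace authorization renewal 427 days ago vs limit 365 → not met
7. condition 'flies at night' holds; battery cycle review 125 days ago vs limit 120 → not met
8. Part 107 recurrent training 379 days ago vs limit 730 → met
9. insurance policy review 26 days ago vs limit 30 → met
Not met: 4, 6, 7

4, 6, 7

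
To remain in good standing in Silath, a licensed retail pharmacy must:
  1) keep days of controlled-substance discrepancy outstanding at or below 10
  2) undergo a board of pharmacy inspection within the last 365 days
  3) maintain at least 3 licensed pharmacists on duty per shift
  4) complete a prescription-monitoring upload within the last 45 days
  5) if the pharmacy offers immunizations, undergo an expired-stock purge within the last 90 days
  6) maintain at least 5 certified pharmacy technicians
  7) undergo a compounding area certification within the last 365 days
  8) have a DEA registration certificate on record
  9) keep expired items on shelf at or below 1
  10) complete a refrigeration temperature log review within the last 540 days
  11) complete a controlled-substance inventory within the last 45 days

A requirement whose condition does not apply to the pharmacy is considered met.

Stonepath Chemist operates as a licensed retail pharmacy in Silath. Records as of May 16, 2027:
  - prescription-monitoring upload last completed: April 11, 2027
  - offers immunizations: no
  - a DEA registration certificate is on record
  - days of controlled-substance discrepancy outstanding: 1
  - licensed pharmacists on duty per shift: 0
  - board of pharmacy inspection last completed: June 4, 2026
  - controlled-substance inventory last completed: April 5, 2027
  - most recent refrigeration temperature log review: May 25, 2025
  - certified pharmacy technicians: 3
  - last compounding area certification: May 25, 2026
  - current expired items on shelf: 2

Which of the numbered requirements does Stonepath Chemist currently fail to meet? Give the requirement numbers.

1. days of controlled-substance discrepancy outstanding 1 ≤ 10 → met
2. board of pharmacy inspection 346 days ago vs limit 365 → met
3. licensed pharmacists on duty per shift 0 < 3 → not met
4. prescription-monitoring upload 35 days ago vs limit 45 → met
5. condition 'offers immunizations' does not hold → requirement n/a → met
6. certified pharmacy technicians 3 < 5 → not met
7. compounding area certification 356 days ago vs limit 365 → met
8. DEA registration certificate present → met
9. expired items on shelf 2 > 1 → not met
10. refrigeration temperature log review 721 days ago vs limit 540 → not met
11. controlled-substance inventory 41 days ago vs limit 45 → met
Not met: 3, 6, 9, 10

3, 6, 9, 10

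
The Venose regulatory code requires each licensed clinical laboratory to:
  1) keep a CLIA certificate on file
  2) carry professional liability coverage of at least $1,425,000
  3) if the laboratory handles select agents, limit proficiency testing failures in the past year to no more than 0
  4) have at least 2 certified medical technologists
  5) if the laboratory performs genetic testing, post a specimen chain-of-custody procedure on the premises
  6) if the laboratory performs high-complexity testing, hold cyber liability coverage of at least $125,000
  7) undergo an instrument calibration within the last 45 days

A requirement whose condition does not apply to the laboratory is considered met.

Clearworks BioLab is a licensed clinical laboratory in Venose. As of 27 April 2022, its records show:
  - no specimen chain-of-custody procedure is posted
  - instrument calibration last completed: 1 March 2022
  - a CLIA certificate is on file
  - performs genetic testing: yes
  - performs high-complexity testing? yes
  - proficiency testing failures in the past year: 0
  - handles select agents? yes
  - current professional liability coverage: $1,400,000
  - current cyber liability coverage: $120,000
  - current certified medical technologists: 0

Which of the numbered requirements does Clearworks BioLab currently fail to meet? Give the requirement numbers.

1. CLIA certificate present → met
2. professional liability coverage $1,400,000 < $1,425,000 → not met
3. condition 'handles select agents' holds; proficiency testing failures in the past year 0 ≤ 0 → met
4. certified medical technologists 0 < 2 → not met
5. condition 'performs genetic testing' holds; specimen chain-of-custody procedure absent → not met
6. condition 'performs high-complexity testing' holds; cyber liability coverage $120,000 < $125,000 → not met
7. instrument calibration 57 days ago vs limit 45 → not met
Not met: 2, 4, 5, 6, 7

2, 4, 5, 6, 7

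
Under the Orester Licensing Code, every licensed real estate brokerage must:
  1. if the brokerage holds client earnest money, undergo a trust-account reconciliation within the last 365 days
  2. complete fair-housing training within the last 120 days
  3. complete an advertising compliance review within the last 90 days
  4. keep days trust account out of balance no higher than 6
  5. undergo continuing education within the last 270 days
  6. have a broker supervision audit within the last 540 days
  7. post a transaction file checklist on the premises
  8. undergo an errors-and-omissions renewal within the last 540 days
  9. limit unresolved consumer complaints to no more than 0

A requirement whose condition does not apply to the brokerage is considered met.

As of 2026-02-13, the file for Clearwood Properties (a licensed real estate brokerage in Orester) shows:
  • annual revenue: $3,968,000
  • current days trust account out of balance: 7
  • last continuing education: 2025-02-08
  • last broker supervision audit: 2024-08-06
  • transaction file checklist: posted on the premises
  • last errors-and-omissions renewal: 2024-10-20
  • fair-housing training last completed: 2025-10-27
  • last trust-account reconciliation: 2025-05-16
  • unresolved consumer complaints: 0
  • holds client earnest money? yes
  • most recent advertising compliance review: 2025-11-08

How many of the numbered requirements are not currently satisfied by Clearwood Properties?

1. condition 'holds client earnest money' holds; trust-account reconciliation 273 days ago vs limit 365 → met
2. fair-housing training 109 days ago vs limit 120 → met
3. advertising compliance review 97 days ago vs limit 90 → not met
4. days trust account out of balance 7 > 6 → not met
5. continuing education 370 days ago vs limit 270 → not met
6. broker supervision audit 556 days ago vs limit 540 → not met
7. transaction file checklist present → met
8. errors-and-omissions renewal 481 days ago vs limit 540 → met
9. unresolved consumer complaints 0 ≤ 0 → met
Not met: 4 of 9

4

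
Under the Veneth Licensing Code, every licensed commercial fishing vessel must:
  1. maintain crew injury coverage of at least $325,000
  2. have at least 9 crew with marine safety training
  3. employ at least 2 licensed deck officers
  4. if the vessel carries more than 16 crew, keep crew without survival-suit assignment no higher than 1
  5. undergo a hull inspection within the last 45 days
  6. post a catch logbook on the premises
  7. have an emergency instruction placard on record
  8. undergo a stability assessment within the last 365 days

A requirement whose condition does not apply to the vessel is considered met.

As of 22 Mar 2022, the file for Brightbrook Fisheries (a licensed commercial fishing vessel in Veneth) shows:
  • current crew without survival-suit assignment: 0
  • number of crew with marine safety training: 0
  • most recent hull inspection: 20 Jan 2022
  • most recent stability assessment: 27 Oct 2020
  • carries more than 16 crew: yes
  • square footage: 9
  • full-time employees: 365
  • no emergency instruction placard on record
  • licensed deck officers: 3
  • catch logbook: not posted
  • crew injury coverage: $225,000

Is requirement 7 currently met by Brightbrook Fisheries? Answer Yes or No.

No

7. emergency instruction placard absent → not met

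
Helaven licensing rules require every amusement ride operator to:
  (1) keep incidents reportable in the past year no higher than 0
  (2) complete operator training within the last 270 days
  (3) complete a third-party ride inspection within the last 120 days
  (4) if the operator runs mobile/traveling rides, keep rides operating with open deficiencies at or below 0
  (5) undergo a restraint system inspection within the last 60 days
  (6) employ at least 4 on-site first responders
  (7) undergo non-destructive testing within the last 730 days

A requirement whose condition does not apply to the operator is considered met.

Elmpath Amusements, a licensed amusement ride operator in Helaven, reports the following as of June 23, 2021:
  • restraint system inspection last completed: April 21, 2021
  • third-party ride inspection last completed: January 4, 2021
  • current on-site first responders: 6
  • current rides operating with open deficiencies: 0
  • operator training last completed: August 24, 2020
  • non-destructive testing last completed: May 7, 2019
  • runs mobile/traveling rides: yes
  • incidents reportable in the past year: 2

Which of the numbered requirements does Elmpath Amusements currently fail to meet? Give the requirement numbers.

1. incidents reportable in the past year 2 > 0 → not met
2. operator training 303 days ago vs limit 270 → not met
3. third-party ride inspection 170 days ago vs limit 120 → not met
4. condition 'runs mobile/traveling rides' holds; rides operating with open deficiencies 0 ≤ 0 → met
5. restraint system inspection 63 days ago vs limit 60 → not met
6. on-site first responders 6 ≥ 4 → met
7. non-destructive testing 778 days ago vs limit 730 → not met
Not met: 1, 2, 3, 5, 7

1, 2, 3, 5, 7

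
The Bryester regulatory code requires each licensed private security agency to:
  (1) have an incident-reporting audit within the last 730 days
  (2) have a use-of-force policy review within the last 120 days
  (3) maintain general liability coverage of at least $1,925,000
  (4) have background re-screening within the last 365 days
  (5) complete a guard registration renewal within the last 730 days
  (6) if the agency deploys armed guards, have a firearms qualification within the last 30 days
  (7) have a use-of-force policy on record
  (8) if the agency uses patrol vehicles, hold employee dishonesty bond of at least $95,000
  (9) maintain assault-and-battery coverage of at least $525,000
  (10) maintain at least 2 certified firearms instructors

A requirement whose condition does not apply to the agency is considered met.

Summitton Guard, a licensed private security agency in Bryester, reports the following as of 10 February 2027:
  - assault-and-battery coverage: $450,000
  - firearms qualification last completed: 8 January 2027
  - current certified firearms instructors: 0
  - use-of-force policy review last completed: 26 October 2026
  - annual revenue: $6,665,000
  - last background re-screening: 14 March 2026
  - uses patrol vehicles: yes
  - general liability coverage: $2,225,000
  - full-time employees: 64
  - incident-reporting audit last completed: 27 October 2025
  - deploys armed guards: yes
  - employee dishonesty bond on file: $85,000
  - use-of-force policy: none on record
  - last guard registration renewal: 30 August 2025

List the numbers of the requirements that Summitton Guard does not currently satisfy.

6, 7, 8, 9, 10

1. incident-reporting audit 471 days ago vs limit 730 → met
2. use-of-force policy review 107 days ago vs limit 120 → met
3. general liability coverage $2,225,000 ≥ $1,925,000 → met
4. background re-screening 333 days ago vs limit 365 → met
5. guard registration renewal 529 days ago vs limit 730 → met
6. condition 'deploys armed guards' holds; firearms qualification 33 days ago vs limit 30 → not met
7. use-of-force policy absent → not met
8. condition 'uses patrol vehicles' holds; employee dishonesty bond $85,000 < $95,000 → not met
9. assault-and-battery coverage $450,000 < $525,000 → not met
10. certified firearms instructors 0 < 2 → not met
Not met: 6, 7, 8, 9, 10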